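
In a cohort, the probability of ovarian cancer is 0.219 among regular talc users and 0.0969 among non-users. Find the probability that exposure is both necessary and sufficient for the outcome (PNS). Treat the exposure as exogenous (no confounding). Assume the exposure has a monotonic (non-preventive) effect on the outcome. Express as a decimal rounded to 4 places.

PNS ≈ 0.1221

Let p₁ = 0.219, p₀ = 0.0969.
Under exogeneity and monotonicity, PNS = p₁ − p₀.
PNS = 0.219 − 0.0969 = 0.1221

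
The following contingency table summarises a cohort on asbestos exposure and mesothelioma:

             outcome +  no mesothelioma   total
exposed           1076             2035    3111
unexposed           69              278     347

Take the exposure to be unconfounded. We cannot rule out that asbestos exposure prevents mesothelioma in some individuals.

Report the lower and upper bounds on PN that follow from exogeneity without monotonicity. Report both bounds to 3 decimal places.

p₁ = P(outcome | exposed) = 1076/3111 = 0.34587
p₀ = P(outcome | unexposed) = 69/347 = 0.19885
Under exogeneity alone the bounds on PN are max{0,(p₁−p₀)/p₁} ≤ PN ≤ min{1,(1−p₀)/p₁}.
  lower = (p₁ − p₀)/p₁ = 0.14702 / 0.34587 ≈ 0.4251
  upper = min{1, (1 − p₀)/p₁} = 0.80115 / 0.34587 ≈ 2.3163 → capped at 1

0.425 ≤ PN ≤ 1.000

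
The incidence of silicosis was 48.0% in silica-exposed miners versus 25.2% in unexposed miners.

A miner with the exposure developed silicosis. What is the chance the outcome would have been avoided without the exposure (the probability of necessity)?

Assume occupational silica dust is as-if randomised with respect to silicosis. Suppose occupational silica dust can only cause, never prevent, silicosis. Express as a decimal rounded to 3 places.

PN ≈ 0.475

p₁ = 0.48, p₀ = 0.252.
Under exogeneity and monotonicity, PN = (p₁ − p₀) / p₁.
PN = (0.48 − 0.252) / 0.48 = 0.228 / 0.48 ≈ 0.4750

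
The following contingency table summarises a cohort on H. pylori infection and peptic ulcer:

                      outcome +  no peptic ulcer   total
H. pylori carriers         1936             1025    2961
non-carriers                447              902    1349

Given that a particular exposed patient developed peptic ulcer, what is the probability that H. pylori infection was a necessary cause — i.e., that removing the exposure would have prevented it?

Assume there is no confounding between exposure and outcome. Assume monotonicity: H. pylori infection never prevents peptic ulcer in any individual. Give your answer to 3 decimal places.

p₁ = P(outcome | exposed) = 1936/2961 = 0.65383
p₀ = P(outcome | unexposed) = 447/1349 = 0.33136
Under exogeneity and monotonicity, PN = (p₁ − p₀)/p₁.
PN = (0.65383 − 0.33136) / 0.65383 ≈ 0.4932

PN ≈ 0.493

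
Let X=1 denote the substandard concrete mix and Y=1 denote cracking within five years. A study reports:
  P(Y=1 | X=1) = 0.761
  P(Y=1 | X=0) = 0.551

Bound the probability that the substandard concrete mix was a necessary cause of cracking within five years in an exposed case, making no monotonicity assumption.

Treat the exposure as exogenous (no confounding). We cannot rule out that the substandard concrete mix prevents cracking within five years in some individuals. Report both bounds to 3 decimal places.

Let p₁ = 0.761, p₀ = 0.551.
Under exogeneity alone the bounds on PN are max{0,(p₁−p₀)/p₁} ≤ PN ≤ min{1,(1−p₀)/p₁}.
  lower = (p₁ − p₀)/p₁ = 0.21 / 0.761 ≈ 0.2760
  upper = min{1, (1 − p₀)/p₁} = 0.449 / 0.761 ≈ 0.5900

0.276 ≤ PN ≤ 0.590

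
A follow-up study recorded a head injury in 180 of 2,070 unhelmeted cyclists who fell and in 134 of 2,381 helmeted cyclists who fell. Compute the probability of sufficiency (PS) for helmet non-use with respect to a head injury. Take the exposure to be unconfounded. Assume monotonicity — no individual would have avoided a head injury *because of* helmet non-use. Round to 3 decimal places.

p₁ = P(outcome | exposed) = 180/2070 = 0.086957
p₀ = P(outcome | unexposed) = 134/2381 = 0.056279
Under exogeneity and monotonicity, PS = (p₁ − p₀) / (1 − p₀).
PS = (0.086957 − 0.056279) / (1 − 0.056279) = 0.030678 / 0.94372 ≈ 0.0325

PS ≈ 0.033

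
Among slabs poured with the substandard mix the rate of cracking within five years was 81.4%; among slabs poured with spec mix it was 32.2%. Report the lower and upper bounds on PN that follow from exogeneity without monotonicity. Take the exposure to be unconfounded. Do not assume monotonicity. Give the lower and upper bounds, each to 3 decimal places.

0.604 ≤ PN ≤ 0.833

p₁ = 0.814, p₀ = 0.322.
Under exogeneity alone the bounds on PN are max{0,(p₁−p₀)/p₁} ≤ PN ≤ min{1,(1−p₀)/p₁}.
  lower = (p₁ − p₀)/p₁ = 0.492 / 0.814 ≈ 0.6044
  upper = min{1, (1 − p₀)/p₁} = 0.678 / 0.814 ≈ 0.8329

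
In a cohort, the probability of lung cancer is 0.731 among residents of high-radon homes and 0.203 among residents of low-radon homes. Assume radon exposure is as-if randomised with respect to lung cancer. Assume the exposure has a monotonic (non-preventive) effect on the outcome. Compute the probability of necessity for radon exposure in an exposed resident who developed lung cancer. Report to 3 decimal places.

Let p₁ = 0.731, p₀ = 0.203.
Under exogeneity and monotonicity, PN = (p₁ − p₀) / p₁.
PN = (0.731 − 0.203) / 0.731 = 0.528 / 0.731 ≈ 0.7223

PN ≈ 0.722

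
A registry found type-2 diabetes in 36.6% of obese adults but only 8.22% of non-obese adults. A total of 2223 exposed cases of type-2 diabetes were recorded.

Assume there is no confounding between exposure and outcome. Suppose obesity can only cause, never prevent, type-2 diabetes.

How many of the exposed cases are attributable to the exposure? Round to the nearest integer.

about 1724 cases

p₁ = 0.366, p₀ = 0.0822.
PN = (p₁ − p₀)/p₁ = (0.366 − 0.0822) / 0.366 ≈ 0.77541.
Attributable cases ≈ PN × (exposed cases) = 0.77541 × 2223 ≈ 1723.74.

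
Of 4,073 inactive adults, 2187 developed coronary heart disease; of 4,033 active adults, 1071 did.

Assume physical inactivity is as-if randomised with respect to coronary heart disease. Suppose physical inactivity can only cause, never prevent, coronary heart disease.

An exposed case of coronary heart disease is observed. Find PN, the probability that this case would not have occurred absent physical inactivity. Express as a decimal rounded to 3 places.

p₁ = P(outcome | exposed) = 2187/4073 = 0.53695
p₀ = P(outcome | unexposed) = 1071/4033 = 0.26556
Under exogeneity and monotonicity, PN = (p₁ − p₀) / p₁.
PN = (0.53695 − 0.26556) / 0.53695 = 0.27139 / 0.53695 ≈ 0.5054

PN ≈ 0.505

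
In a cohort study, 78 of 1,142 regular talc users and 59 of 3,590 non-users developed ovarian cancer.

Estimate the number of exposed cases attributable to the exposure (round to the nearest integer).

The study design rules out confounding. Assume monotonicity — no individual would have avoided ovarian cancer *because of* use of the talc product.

about 59 cases

p₁ = P(outcome | exposed) = 78/1142 = 0.068301
p₀ = P(outcome | unexposed) = 59/3590 = 0.016435
PN = (p₁ − p₀)/p₁ = (0.068301 − 0.016435) / 0.068301 ≈ 0.75938.
Attributable cases ≈ PN × (exposed cases) = 0.75938 × 78 ≈ 59.23.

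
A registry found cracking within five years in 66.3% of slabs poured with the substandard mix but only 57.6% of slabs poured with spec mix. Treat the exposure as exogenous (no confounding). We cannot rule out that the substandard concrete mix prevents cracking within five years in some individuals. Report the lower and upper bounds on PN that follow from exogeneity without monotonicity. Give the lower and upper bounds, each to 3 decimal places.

p₁ = 0.663, p₀ = 0.576.
Under exogeneity alone the bounds on PN are max{0,(p₁−p₀)/p₁} ≤ PN ≤ min{1,(1−p₀)/p₁}.
  lower = (p₁ − p₀)/p₁ = 0.087 / 0.663 ≈ 0.1312
  upper = min{1, (1 − p₀)/p₁} = 0.424 / 0.663 ≈ 0.6395

0.131 ≤ PN ≤ 0.640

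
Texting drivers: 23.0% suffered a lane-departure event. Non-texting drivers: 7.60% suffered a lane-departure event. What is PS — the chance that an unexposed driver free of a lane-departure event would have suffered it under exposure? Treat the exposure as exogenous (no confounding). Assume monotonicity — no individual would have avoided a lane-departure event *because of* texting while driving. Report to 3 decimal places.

p₁ = 0.23, p₀ = 0.076.
Under exogeneity and monotonicity, PS = (p₁ − p₀) / (1 − p₀).
PS = (0.23 − 0.076) / (1 − 0.076) = 0.154 / 0.924 ≈ 0.1667

PS ≈ 0.167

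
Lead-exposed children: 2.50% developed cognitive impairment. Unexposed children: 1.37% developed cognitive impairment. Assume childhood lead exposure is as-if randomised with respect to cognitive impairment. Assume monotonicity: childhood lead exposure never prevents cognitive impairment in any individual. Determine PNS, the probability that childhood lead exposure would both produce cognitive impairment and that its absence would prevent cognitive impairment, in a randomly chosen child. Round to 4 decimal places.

p₁ = 0.025, p₀ = 0.0137.
Under exogeneity and monotonicity, PNS = p₁ − p₀.
PNS = 0.025 − 0.0137 = 0.0113

PNS ≈ 0.0113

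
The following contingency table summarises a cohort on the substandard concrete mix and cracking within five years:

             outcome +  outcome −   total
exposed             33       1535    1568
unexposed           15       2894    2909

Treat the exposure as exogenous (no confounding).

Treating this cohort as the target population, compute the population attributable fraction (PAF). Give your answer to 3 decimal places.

PAF ≈ 0.519

p₁ = P(outcome | exposed) = 33/1568 = 0.021046
p₀ = P(outcome | unexposed) = 15/2909 = 0.0051564
Exposure prevalence π = 1568/4477 = 0.35023; overall risk P(Y=1) = 0.010721.
Under exogeneity, PAF = [P(Y=1) − p₀]/P(Y=1).
PAF = (0.010721 − 0.0051564) / 0.010721 ≈ 0.5191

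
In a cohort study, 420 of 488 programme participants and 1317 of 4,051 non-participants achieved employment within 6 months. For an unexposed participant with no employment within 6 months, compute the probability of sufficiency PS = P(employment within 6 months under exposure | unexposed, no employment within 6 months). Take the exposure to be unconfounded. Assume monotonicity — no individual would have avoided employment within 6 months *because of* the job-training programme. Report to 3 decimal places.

PS ≈ 0.794

p₁ = P(outcome | exposed) = 420/488 = 0.86066
p₀ = P(outcome | unexposed) = 1317/4051 = 0.3251
Under exogeneity and monotonicity, PS = (p₁ − p₀) / (1 − p₀).
PS = (0.86066 − 0.3251) / (1 − 0.3251) = 0.53555 / 0.6749 ≈ 0.7935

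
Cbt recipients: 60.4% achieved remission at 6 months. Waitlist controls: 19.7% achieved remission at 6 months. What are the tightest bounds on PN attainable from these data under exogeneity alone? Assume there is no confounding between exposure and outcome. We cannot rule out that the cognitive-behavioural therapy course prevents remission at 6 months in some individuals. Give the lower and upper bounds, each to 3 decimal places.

0.674 ≤ PN ≤ 1.000

p₁ = 0.604, p₀ = 0.197.
Under exogeneity alone the bounds on PN are max{0,(p₁−p₀)/p₁} ≤ PN ≤ min{1,(1−p₀)/p₁}.
  lower = (p₁ − p₀)/p₁ = 0.407 / 0.604 ≈ 0.6738
  upper = min{1, (1 − p₀)/p₁} = 0.803 / 0.604 ≈ 1.3295 → capped at 1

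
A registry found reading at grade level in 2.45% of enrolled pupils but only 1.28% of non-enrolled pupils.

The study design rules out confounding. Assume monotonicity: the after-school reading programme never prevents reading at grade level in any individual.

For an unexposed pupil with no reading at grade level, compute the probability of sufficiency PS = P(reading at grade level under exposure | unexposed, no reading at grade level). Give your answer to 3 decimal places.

PS ≈ 0.012

p₁ = 0.0245, p₀ = 0.0128.
Under exogeneity and monotonicity, PS = (p₁ − p₀) / (1 − p₀).
PS = (0.0245 − 0.0128) / (1 − 0.0128) = 0.0117 / 0.9872 ≈ 0.0119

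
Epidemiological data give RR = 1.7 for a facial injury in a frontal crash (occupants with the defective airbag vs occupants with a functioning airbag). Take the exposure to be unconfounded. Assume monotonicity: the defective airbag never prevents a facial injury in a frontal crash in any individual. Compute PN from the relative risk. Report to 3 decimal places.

Under exogeneity and monotonicity, PN = (RR − 1) / RR = 1 − 1/RR.
PN = (1.7 − 1) / 1.7 = 0.7 / 1.7 ≈ 0.4118

PN ≈ 0.412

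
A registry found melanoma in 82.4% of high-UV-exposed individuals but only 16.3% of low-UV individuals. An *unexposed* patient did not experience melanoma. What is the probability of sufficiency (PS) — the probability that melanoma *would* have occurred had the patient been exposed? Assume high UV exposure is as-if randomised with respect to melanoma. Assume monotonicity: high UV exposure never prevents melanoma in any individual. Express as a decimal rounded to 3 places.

p₁ = 0.824, p₀ = 0.163.
Under exogeneity and monotonicity, PS = (p₁ − p₀) / (1 − p₀).
PS = (0.824 − 0.163) / (1 − 0.163) = 0.661 / 0.837 ≈ 0.7897

PS ≈ 0.790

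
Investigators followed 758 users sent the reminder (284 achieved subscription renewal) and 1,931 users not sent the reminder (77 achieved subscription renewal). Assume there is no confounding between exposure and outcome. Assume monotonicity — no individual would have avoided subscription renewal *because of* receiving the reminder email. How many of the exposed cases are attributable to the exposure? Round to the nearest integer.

about 254 cases

p₁ = P(outcome | exposed) = 284/758 = 0.37467
p₀ = P(outcome | unexposed) = 77/1931 = 0.039876
PN = (p₁ − p₀)/p₁ = (0.37467 − 0.039876) / 0.37467 ≈ 0.89357.
Attributable cases ≈ PN × (exposed cases) = 0.89357 × 284 ≈ 253.77.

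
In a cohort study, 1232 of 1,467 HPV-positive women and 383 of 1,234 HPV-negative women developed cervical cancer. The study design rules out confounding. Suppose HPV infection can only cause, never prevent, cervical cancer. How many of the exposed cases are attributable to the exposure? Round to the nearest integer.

about 777 cases

p₁ = P(outcome | exposed) = 1232/1467 = 0.83981
p₀ = P(outcome | unexposed) = 383/1234 = 0.31037
PN = (p₁ − p₀)/p₁ = (0.83981 − 0.31037) / 0.83981 ≈ 0.63042.
Attributable cases ≈ PN × (exposed cases) = 0.63042 × 1232 ≈ 776.68.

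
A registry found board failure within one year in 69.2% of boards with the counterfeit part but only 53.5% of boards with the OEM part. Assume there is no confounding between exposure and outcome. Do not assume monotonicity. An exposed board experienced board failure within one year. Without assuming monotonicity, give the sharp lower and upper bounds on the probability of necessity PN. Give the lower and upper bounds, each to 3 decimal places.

0.227 ≤ PN ≤ 0.672

p₁ = 0.692, p₀ = 0.535.
Under exogeneity alone the bounds on PN are max{0,(p₁−p₀)/p₁} ≤ PN ≤ min{1,(1−p₀)/p₁}.
  lower = (p₁ − p₀)/p₁ = 0.157 / 0.692 ≈ 0.2269
  upper = min{1, (1 − p₀)/p₁} = 0.465 / 0.692 ≈ 0.6720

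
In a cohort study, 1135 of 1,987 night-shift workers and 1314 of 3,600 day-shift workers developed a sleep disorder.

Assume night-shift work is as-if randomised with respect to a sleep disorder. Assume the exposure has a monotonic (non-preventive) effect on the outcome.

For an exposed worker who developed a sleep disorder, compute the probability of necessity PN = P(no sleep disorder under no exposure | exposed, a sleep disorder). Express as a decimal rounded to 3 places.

p₁ = P(outcome | exposed) = 1135/1987 = 0.57121
p₀ = P(outcome | unexposed) = 1314/3600 = 0.365
Under exogeneity and monotonicity, PN = (p₁ − p₀) / p₁.
PN = (0.57121 − 0.365) / 0.57121 = 0.20621 / 0.57121 ≈ 0.3610

PN ≈ 0.361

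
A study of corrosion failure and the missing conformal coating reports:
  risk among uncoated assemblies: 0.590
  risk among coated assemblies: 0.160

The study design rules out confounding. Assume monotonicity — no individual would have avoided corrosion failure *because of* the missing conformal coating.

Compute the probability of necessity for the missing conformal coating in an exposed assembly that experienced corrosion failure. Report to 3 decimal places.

Let p₁ = 0.59, p₀ = 0.16.
Under exogeneity and monotonicity, PN = (p₁ − p₀) / p₁.
PN = (0.59 − 0.16) / 0.59 = 0.43 / 0.59 ≈ 0.7288

PN ≈ 0.729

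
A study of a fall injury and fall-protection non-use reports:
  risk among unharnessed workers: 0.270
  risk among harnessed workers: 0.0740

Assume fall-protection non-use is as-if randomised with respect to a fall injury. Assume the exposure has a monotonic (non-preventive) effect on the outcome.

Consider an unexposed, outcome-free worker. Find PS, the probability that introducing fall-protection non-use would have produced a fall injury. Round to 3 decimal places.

Let p₁ = 0.27, p₀ = 0.074.
Under exogeneity and monotonicity, PS = (p₁ − p₀) / (1 − p₀).
PS = (0.27 − 0.074) / (1 − 0.074) = 0.196 / 0.926 ≈ 0.2117

PS ≈ 0.212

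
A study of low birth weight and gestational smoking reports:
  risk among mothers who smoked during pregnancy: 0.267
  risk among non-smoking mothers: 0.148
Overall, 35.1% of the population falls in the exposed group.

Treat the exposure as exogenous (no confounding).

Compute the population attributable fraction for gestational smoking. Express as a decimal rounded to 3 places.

PAF ≈ 0.220

Let p₁ = 0.267, p₀ = 0.148.
Overall risk P(Y=1) = π·p₁ + (1−π)·p₀ = 0.351×0.267 + 0.649×0.148 = 0.18977.
Under exogeneity, PAF = [P(Y=1) − p₀] / P(Y=1).
PAF = (0.18977 − 0.148) / 0.18977 ≈ 0.2201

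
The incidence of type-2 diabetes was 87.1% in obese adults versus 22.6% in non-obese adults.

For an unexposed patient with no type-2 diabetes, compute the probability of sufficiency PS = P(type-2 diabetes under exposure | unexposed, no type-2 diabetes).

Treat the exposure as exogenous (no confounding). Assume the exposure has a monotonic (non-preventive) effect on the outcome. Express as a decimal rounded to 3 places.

p₁ = 0.871, p₀ = 0.226.
Under exogeneity and monotonicity, PS = (p₁ − p₀) / (1 − p₀).
PS = (0.871 − 0.226) / (1 − 0.226) = 0.645 / 0.774 ≈ 0.8333

PS ≈ 0.833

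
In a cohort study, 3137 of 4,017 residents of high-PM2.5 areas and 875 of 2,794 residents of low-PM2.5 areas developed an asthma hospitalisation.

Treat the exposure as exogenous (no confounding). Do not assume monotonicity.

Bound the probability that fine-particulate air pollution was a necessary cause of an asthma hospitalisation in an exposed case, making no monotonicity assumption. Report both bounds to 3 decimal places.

p₁ = P(outcome | exposed) = 3137/4017 = 0.78093
p₀ = P(outcome | unexposed) = 875/2794 = 0.31317
Under exogeneity alone the bounds on PN are max{0,(p₁−p₀)/p₁} ≤ PN ≤ min{1,(1−p₀)/p₁}.
  lower = (p₁ − p₀)/p₁ = 0.46776 / 0.78093 ≈ 0.5990
  upper = min{1, (1 − p₀)/p₁} = 0.68683 / 0.78093 ≈ 0.8795

0.599 ≤ PN ≤ 0.880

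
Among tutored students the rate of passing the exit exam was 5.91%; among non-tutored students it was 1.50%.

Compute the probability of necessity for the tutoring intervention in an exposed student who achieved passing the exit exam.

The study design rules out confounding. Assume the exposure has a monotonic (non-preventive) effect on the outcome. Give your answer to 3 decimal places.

p₁ = 0.0591, p₀ = 0.015.
Under exogeneity and monotonicity, PN = (p₁ − p₀) / p₁.
PN = (0.0591 − 0.015) / 0.0591 = 0.0441 / 0.0591 ≈ 0.7462

PN ≈ 0.746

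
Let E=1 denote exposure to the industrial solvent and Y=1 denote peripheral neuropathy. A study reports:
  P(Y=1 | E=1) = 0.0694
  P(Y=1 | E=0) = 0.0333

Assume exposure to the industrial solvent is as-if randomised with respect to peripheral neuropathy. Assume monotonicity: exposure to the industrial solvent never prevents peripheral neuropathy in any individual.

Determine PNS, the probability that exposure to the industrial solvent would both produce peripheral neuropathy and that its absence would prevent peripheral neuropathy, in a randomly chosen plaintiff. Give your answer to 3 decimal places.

PNS ≈ 0.036

Let p₁ = 0.0694, p₀ = 0.0333.
Under exogeneity and monotonicity, PNS = p₁ − p₀.
PNS = 0.0694 − 0.0333 = 0.0361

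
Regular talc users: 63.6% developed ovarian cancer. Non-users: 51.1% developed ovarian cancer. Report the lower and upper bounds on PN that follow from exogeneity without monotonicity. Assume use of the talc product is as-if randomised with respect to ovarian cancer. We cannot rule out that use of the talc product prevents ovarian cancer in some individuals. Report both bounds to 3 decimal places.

0.197 ≤ PN ≤ 0.769

p₁ = 0.636, p₀ = 0.511.
Under exogeneity alone the bounds on PN are max{0,(p₁−p₀)/p₁} ≤ PN ≤ min{1,(1−p₀)/p₁}.
  lower = (p₁ − p₀)/p₁ = 0.125 / 0.636 ≈ 0.1965
  upper = min{1, (1 − p₀)/p₁} = 0.489 / 0.636 ≈ 0.7689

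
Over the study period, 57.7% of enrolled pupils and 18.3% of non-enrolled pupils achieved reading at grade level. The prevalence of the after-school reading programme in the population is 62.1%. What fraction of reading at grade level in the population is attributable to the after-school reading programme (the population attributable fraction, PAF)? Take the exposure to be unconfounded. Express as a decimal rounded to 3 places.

p₁ = 0.577, p₀ = 0.183.
Overall risk P(Y=1) = π·p₁ + (1−π)·p₀ = 0.621×0.577 + 0.379×0.183 = 0.42767.
Under exogeneity, PAF = [P(Y=1) − p₀] / P(Y=1).
PAF = (0.42767 − 0.183) / 0.42767 ≈ 0.5721

PAF ≈ 0.572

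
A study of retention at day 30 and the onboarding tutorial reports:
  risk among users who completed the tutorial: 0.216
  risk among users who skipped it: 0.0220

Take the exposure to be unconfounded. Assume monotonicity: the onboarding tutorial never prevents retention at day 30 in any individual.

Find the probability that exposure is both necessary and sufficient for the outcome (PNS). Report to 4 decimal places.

Let p₁ = 0.216, p₀ = 0.022.
Under exogeneity and monotonicity, PNS = p₁ − p₀.
PNS = 0.216 − 0.022 = 0.194

PNS ≈ 0.1940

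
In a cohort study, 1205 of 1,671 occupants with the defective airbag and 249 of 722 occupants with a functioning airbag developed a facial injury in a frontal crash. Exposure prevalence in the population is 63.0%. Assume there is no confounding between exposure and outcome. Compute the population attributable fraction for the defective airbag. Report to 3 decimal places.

PAF ≈ 0.407

p₁ = P(outcome | exposed) = 1205/1671 = 0.72113
p₀ = P(outcome | unexposed) = 249/722 = 0.34488
Overall risk P(Y=1) = π·p₁ + (1−π)·p₀ = 0.63×0.72113 + 0.37×0.34488 = 0.58191.
Under exogeneity, PAF = [P(Y=1) − p₀] / P(Y=1).
PAF = (0.58191 − 0.34488) / 0.58191 ≈ 0.4073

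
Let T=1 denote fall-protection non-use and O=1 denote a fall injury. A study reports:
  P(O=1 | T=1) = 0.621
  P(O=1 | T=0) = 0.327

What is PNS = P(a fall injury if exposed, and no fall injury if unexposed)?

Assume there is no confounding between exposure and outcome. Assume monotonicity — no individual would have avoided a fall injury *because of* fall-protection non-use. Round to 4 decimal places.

PNS ≈ 0.2940

Let p₁ = 0.621, p₀ = 0.327.
Under exogeneity and monotonicity, PNS = p₁ − p₀.
PNS = 0.621 − 0.327 = 0.294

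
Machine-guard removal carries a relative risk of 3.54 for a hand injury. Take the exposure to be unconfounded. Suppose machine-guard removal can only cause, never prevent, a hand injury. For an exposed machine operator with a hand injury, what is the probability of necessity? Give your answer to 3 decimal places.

Under exogeneity and monotonicity, PN = (RR − 1) / RR = 1 − 1/RR.
PN = (3.54 − 1) / 3.54 = 2.54 / 3.54 ≈ 0.7175

PN ≈ 0.718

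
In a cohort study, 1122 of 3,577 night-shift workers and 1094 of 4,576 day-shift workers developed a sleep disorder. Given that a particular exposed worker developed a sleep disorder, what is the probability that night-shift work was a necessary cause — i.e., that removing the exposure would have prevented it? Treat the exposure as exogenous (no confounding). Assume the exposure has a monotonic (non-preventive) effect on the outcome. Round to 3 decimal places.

p₁ = P(outcome | exposed) = 1122/3577 = 0.31367
p₀ = P(outcome | unexposed) = 1094/4576 = 0.23907
Under exogeneity and monotonicity, PN = (p₁ − p₀) / p₁.
PN = (0.31367 − 0.23907) / 0.31367 = 0.074597 / 0.31367 ≈ 0.2378

PN ≈ 0.238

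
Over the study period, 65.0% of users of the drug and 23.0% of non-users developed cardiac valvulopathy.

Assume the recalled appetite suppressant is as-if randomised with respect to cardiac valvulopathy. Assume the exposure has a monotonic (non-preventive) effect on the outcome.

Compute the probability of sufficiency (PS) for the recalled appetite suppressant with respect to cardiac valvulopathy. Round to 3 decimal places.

PS ≈ 0.545

p₁ = 0.65, p₀ = 0.23.
Under exogeneity and monotonicity, PS = (p₁ − p₀) / (1 − p₀).
PS = (0.65 − 0.23) / (1 − 0.23) = 0.42 / 0.77 ≈ 0.5455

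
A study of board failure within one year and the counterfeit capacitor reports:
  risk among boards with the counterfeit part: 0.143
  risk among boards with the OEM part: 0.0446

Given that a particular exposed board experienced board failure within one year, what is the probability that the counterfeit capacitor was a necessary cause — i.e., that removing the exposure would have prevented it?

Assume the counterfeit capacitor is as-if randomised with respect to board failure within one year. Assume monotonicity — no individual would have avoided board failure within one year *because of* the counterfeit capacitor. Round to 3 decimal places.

PN ≈ 0.688

Let p₁ = 0.143, p₀ = 0.0446.
Under exogeneity and monotonicity, PN = (p₁ − p₀) / p₁.
PN = (0.143 − 0.0446) / 0.143 = 0.0984 / 0.143 ≈ 0.6881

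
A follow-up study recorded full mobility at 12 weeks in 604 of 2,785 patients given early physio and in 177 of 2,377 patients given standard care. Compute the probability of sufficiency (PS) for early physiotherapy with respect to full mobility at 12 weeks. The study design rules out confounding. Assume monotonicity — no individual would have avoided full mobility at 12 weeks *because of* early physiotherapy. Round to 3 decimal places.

p₁ = P(outcome | exposed) = 604/2785 = 0.21688
p₀ = P(outcome | unexposed) = 177/2377 = 0.074464
Under exogeneity and monotonicity, PS = (p₁ − p₀) / (1 − p₀).
PS = (0.21688 − 0.074464) / (1 − 0.074464) = 0.14241 / 0.92554 ≈ 0.1539

PS ≈ 0.154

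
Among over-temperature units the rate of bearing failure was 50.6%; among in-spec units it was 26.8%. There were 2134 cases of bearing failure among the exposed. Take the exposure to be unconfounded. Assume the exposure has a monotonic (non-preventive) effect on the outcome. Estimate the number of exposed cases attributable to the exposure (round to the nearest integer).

about 1004 cases

p₁ = 0.506, p₀ = 0.268.
PN = (p₁ − p₀)/p₁ = (0.506 − 0.268) / 0.506 ≈ 0.47036.
Attributable cases ≈ PN × (exposed cases) = 0.47036 × 2134 ≈ 1003.74.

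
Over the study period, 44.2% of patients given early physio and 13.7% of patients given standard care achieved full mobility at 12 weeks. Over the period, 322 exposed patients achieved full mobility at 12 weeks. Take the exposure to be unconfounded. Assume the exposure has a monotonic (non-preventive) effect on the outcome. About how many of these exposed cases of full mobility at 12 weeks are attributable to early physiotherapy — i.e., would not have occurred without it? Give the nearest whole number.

p₁ = 0.442, p₀ = 0.137.
PN = (p₁ − p₀)/p₁ = (0.442 − 0.137) / 0.442 ≈ 0.69005.
Attributable cases ≈ PN × (exposed cases) = 0.69005 × 322 ≈ 222.19.

about 222 cases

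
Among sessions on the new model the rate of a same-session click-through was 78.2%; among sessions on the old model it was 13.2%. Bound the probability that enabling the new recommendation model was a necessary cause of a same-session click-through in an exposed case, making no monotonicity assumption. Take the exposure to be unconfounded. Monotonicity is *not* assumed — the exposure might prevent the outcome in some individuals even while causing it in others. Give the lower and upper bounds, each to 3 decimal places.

p₁ = 0.782, p₀ = 0.132.
Under exogeneity alone the bounds on PN are max{0,(p₁−p₀)/p₁} ≤ PN ≤ min{1,(1−p₀)/p₁}.
  lower = (p₁ − p₀)/p₁ = 0.65 / 0.782 ≈ 0.8312
  upper = min{1, (1 − p₀)/p₁} = 0.868 / 0.782 ≈ 1.1100 → capped at 1

0.831 ≤ PN ≤ 1.000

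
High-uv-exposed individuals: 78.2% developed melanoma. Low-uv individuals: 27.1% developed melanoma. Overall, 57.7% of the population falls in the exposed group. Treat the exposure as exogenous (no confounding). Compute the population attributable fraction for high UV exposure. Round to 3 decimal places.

p₁ = 0.782, p₀ = 0.271.
Overall risk P(Y=1) = π·p₁ + (1−π)·p₀ = 0.577×0.782 + 0.423×0.271 = 0.56585.
Under exogeneity, PAF = [P(Y=1) − p₀] / P(Y=1).
PAF = (0.56585 − 0.271) / 0.56585 ≈ 0.5211

PAF ≈ 0.521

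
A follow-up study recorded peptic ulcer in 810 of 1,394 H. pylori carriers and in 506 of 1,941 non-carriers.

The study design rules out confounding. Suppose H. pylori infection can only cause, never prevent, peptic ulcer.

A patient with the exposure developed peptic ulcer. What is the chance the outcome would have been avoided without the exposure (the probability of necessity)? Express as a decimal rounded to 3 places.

PN ≈ 0.551

p₁ = P(outcome | exposed) = 810/1394 = 0.58106
p₀ = P(outcome | unexposed) = 506/1941 = 0.26069
Under exogeneity and monotonicity, PN = (p₁ − p₀) / p₁.
PN = (0.58106 − 0.26069) / 0.58106 = 0.32037 / 0.58106 ≈ 0.5514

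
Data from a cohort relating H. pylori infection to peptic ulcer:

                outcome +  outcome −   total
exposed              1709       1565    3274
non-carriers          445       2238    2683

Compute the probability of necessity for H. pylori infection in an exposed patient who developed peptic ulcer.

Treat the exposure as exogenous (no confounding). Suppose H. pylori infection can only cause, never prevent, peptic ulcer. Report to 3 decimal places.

PN ≈ 0.682

p₁ = P(outcome | exposed) = 1709/3274 = 0.52199
p₀ = P(outcome | unexposed) = 445/2683 = 0.16586
Under exogeneity and monotonicity, PN = (p₁ − p₀) / p₁.
PN = (0.52199 − 0.16586) / 0.52199 = 0.35613 / 0.52199 ≈ 0.6823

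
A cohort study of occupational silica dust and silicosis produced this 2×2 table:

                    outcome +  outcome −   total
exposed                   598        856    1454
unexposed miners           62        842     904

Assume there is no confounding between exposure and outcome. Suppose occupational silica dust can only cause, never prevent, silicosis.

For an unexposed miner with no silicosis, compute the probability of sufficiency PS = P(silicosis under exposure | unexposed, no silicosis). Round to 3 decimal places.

PS ≈ 0.368

p₁ = P(outcome | exposed) = 598/1454 = 0.41128
p₀ = P(outcome | unexposed) = 62/904 = 0.068584
Under exogeneity and monotonicity, PS = (p₁ − p₀) / (1 − p₀).
PS = (0.41128 − 0.068584) / (1 − 0.068584) = 0.3427 / 0.93142 ≈ 0.3679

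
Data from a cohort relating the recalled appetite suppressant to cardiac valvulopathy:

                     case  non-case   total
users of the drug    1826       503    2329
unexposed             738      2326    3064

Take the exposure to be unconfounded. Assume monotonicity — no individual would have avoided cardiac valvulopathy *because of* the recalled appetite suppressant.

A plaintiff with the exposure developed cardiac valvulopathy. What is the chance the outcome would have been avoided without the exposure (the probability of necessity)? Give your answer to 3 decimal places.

PN ≈ 0.693

p₁ = P(outcome | exposed) = 1826/2329 = 0.78403
p₀ = P(outcome | unexposed) = 738/3064 = 0.24086
Under exogeneity and monotonicity, PN = (p₁ − p₀) / p₁.
PN = (0.78403 − 0.24086) / 0.78403 = 0.54317 / 0.78403 ≈ 0.6928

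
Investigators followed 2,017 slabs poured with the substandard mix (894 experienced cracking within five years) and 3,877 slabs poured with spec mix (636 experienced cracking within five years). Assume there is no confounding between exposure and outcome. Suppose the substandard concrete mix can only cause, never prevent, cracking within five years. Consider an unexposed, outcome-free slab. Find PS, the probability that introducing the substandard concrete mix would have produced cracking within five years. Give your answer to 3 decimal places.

p₁ = P(outcome | exposed) = 894/2017 = 0.44323
p₀ = P(outcome | unexposed) = 636/3877 = 0.16404
Under exogeneity and monotonicity, PS = (p₁ − p₀) / (1 − p₀).
PS = (0.44323 − 0.16404) / (1 − 0.16404) = 0.27919 / 0.83596 ≈ 0.3340

PS ≈ 0.334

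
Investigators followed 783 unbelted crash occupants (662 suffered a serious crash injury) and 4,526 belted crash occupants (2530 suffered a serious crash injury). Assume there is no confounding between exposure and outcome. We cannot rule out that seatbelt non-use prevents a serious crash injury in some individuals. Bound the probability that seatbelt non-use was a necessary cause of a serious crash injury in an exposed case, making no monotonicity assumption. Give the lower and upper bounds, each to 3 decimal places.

0.339 ≤ PN ≤ 0.522

p₁ = P(outcome | exposed) = 662/783 = 0.84547
p₀ = P(outcome | unexposed) = 2530/4526 = 0.55899
Under exogeneity alone the bounds on PN are max{0,(p₁−p₀)/p₁} ≤ PN ≤ min{1,(1−p₀)/p₁}.
  lower = (p₁ − p₀)/p₁ = 0.28647 / 0.84547 ≈ 0.3388
  upper = min{1, (1 − p₀)/p₁} = 0.44101 / 0.84547 ≈ 0.5216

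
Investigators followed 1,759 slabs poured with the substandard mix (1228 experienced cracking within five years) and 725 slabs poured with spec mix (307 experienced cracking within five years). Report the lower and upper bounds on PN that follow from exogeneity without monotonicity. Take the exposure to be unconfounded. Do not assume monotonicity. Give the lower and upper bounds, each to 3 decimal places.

0.393 ≤ PN ≤ 0.826

p₁ = P(outcome | exposed) = 1228/1759 = 0.69812
p₀ = P(outcome | unexposed) = 307/725 = 0.42345
Under exogeneity alone the bounds on PN are max{0,(p₁−p₀)/p₁} ≤ PN ≤ min{1,(1−p₀)/p₁}.
  lower = (p₁ − p₀)/p₁ = 0.27468 / 0.69812 ≈ 0.3934
  upper = min{1, (1 − p₀)/p₁} = 0.57655 / 0.69812 ≈ 0.8259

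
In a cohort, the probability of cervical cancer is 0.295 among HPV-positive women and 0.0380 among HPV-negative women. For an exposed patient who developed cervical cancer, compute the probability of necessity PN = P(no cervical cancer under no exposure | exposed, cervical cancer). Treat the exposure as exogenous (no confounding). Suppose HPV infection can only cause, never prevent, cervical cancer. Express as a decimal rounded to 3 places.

PN ≈ 0.871

Let p₁ = 0.295, p₀ = 0.038.
Under exogeneity and monotonicity, PN = (p₁ − p₀) / p₁.
PN = (0.295 − 0.038) / 0.295 = 0.257 / 0.295 ≈ 0.8712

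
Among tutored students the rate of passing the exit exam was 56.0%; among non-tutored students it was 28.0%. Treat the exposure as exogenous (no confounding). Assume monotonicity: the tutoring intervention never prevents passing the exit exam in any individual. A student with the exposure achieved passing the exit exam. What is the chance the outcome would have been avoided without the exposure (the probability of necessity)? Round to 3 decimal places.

p₁ = 0.56, p₀ = 0.28.
Under exogeneity and monotonicity, PN = (p₁ − p₀) / p₁.
PN = (0.56 − 0.28) / 0.56 = 0.28 / 0.56 ≈ 0.5000

PN ≈ 0.500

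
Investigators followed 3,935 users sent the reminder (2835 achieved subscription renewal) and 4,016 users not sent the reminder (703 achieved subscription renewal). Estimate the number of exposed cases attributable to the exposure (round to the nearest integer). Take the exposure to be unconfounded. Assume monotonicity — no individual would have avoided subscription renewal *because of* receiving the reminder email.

about 2146 cases

p₁ = P(outcome | exposed) = 2835/3935 = 0.72046
p₀ = P(outcome | unexposed) = 703/4016 = 0.17505
PN = (p₁ − p₀)/p₁ = (0.72046 − 0.17505) / 0.72046 ≈ 0.75703.
Attributable cases ≈ PN × (exposed cases) = 0.75703 × 2835 ≈ 2146.18.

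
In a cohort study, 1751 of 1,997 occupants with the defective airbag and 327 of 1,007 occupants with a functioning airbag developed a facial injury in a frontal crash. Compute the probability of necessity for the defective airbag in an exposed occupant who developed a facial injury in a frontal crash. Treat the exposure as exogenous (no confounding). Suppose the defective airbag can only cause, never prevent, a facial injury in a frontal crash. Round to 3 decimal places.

p₁ = P(outcome | exposed) = 1751/1997 = 0.87682
p₀ = P(outcome | unexposed) = 327/1007 = 0.32473
Under exogeneity and monotonicity, PN = (p₁ − p₀) / p₁.
PN = (0.87682 − 0.32473) / 0.87682 = 0.55209 / 0.87682 ≈ 0.6297

PN ≈ 0.630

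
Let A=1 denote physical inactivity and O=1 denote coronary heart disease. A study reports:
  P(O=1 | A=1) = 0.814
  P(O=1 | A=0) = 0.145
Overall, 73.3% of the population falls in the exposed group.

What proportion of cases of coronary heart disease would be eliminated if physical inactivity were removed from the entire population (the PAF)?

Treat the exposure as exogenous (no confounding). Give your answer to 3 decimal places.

Let p₁ = 0.814, p₀ = 0.145.
Overall risk P(Y=1) = π·p₁ + (1−π)·p₀ = 0.733×0.814 + 0.267×0.145 = 0.63538.
Under exogeneity, PAF = [P(Y=1) − p₀] / P(Y=1).
PAF = (0.63538 − 0.145) / 0.63538 ≈ 0.7718

PAF ≈ 0.772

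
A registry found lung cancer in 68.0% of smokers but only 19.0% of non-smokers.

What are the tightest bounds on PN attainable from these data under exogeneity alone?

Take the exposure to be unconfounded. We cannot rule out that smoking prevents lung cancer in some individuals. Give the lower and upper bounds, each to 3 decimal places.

p₁ = 0.68, p₀ = 0.19.
Under exogeneity alone the bounds on PN are max{0,(p₁−p₀)/p₁} ≤ PN ≤ min{1,(1−p₀)/p₁}.
  lower = (p₁ − p₀)/p₁ = 0.49 / 0.68 ≈ 0.7206
  upper = min{1, (1 − p₀)/p₁} = 0.81 / 0.68 ≈ 1.1912 → capped at 1

0.721 ≤ PN ≤ 1.000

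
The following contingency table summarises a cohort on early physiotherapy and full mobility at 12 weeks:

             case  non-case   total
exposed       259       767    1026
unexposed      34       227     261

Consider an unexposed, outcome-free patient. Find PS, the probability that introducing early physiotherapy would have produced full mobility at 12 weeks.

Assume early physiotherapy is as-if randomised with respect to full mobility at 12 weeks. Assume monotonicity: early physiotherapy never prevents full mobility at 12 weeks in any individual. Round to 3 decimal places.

PS ≈ 0.140

p₁ = P(outcome | exposed) = 259/1026 = 0.25244
p₀ = P(outcome | unexposed) = 34/261 = 0.13027
Under exogeneity and monotonicity, PS = (p₁ − p₀)/(1 − p₀).
PS = (0.25244 − 0.13027) / 0.86973 ≈ 0.1405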